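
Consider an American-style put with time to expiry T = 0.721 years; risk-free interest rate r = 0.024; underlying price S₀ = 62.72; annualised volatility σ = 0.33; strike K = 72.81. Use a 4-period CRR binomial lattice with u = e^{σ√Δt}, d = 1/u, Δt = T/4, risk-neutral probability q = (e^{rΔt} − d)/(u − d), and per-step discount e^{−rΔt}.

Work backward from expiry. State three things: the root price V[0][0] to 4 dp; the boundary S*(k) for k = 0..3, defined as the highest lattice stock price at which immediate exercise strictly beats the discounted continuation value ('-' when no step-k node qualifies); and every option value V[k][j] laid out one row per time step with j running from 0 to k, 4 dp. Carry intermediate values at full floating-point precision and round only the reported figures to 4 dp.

price = 13.3382
boundary = - - 47.3929 54.5205
tree:
13.3382
18.8690 7.4777
25.4171 11.9582 2.7001
31.6129 18.2895 5.2196 0.0000
36.9987 25.4171 10.0900 0.0000 0.0000

Δt=0.18025, u=1.15039, d=0.86927, q=0.48045, disc=e^(-rΔt)=0.99568
k=4 terminal: V=max(K-S,0) → 36.9987 25.4171 10.0900 0.0000 0.0000
k=3: j=0 S=41.1971 intr=31.6129 cont=31.2986 V=31.6129[EX]; j=1 S=54.5205 intr=18.2895 cont=17.9752 V=18.2895[EX]; j=2 S=72.1527 intr=0.6573 cont=5.2196 V=5.2196[hold]; j=3 S=95.4873 intr=0.0000 cont=0.0000 V=0.0000[hold]  S*(3)=54.5205
k=2: j=0 S=47.3929 intr=25.4171 cont=25.1028 V=25.4171[EX]; j=1 S=62.7200 intr=10.0900 cont=11.9582 V=11.9582[hold]; j=2 S=83.0040 intr=0.0000 cont=2.7001 V=2.7001[hold]  S*(2)=47.3929
k=1: j=0 S=54.5205 intr=18.2895 cont=18.8690 V=18.8690[hold]; j=1 S=72.1527 intr=0.6573 cont=7.4777 V=7.4777[hold]  S*(1)=-
k=0: j=0 S=62.7200 intr=10.0900 cont=13.3382 V=13.3382[hold]  S*(0)=-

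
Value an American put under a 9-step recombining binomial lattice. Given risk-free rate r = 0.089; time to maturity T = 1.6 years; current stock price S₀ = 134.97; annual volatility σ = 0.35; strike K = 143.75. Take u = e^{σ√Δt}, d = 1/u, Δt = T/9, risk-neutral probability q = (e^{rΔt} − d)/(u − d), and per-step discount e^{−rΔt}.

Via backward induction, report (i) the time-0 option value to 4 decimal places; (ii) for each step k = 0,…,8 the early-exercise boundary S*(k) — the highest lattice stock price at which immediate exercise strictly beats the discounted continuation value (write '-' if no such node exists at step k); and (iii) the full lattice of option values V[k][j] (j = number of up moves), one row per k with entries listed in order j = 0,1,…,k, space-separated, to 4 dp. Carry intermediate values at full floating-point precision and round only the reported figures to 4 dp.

price = 21.1932
boundary = - - 100.4748 86.6896 100.4748 86.6896 100.4748 116.4520 100.4748
tree:
21.1932
30.7335 12.9346
43.2752 19.9651 6.7657
57.0604 29.9059 11.2944 2.7438
68.9543 43.2752 18.3389 5.0619 0.6629
79.2163 57.0604 28.7753 9.1549 1.3944 0.0000
88.0703 68.9543 43.2752 16.1173 2.9331 0.0000 0.0000
95.7096 79.2163 57.0604 27.2980 6.1696 0.0000 0.0000 0.0000
102.3008 88.0703 68.9543 43.2752 12.9776 0.0000 0.0000 0.0000 0.0000
107.9876 95.7096 79.2163 57.0604 27.2980 0.0000 0.0000 0.0000 0.0000 0.0000

Δt=0.17778, u=1.15902, d=0.86280, q=0.51701, disc=e^(-rΔt)=0.98430
k=9 terminal: V=max(K-S,0) → 107.9876 95.7096 79.2163 57.0604 27.2980 0.0000 0.0000 0.0000 0.0000 0.0000
k=8: j=0 S=41.4492 intr=102.3008 cont=100.0442 V=102.3008[EX]; j=1 S=55.6797 intr=88.0703 cont=85.8138 V=88.0703[EX]; j=2 S=74.7957 intr=68.9543 cont=66.6977 V=68.9543[EX]; j=3 S=100.4748 intr=43.2752 cont=41.0187 V=43.2752[EX]; j=4 S=134.9700 intr=8.7800 cont=12.9776 V=12.9776[hold]; j=5 S=181.3082 intr=0.0000 cont=0.0000 V=0.0000[hold]; j=6 S=243.5554 intr=0.0000 cont=0.0000 V=0.0000[hold]; j=7 S=327.1734 intr=0.0000 cont=0.0000 V=0.0000[hold]; j=8 S=439.4993 intr=0.0000 cont=0.0000 V=0.0000[hold]  S*(8)=100.4748
k=7: j=0 S=48.0404 intr=95.7096 cont=93.4531 V=95.7096[EX]; j=1 S=64.5337 intr=79.2163 cont=76.9597 V=79.2163[EX]; j=2 S=86.6896 intr=57.0604 cont=54.8039 V=57.0604[EX]; j=3 S=116.4520 intr=27.2980 cont=27.1776 V=27.2980[EX]; j=4 S=156.4326 intr=0.0000 cont=6.1696 V=6.1696[hold]; j=5 S=210.1395 intr=0.0000 cont=0.0000 V=0.0000[hold]; j=6 S=282.2850 intr=0.0000 cont=0.0000 V=0.0000[hold]; j=7 S=379.1998 intr=0.0000 cont=0.0000 V=0.0000[hold]  S*(7)=116.4520
k=6: j=0 S=55.6797 intr=88.0703 cont=85.8138 V=88.0703[EX]; j=1 S=74.7957 intr=68.9543 cont=66.6977 V=68.9543[EX]; j=2 S=100.4748 intr=43.2752 cont=41.0187 V=43.2752[EX]; j=3 S=134.9700 intr=8.7800 cont=16.1173 V=16.1173[hold]; j=4 S=181.3082 intr=0.0000 cont=2.9331 V=2.9331[hold]; j=5 S=243.5554 intr=0.0000 cont=0.0000 V=0.0000[hold]; j=6 S=327.1734 intr=0.0000 cont=0.0000 V=0.0000[hold]  S*(6)=100.4748
k=5: j=0 S=64.5337 intr=79.2163 cont=76.9597 V=79.2163[EX]; j=1 S=86.6896 intr=57.0604 cont=54.8039 V=57.0604[EX]; j=2 S=116.4520 intr=27.2980 cont=28.7753 V=28.7753[hold]; j=3 S=156.4326 intr=0.0000 cont=9.1549 V=9.1549[hold]; j=4 S=210.1395 intr=0.0000 cont=1.3944 V=1.3944[hold]; j=5 S=282.2850 intr=0.0000 cont=0.0000 V=0.0000[hold]  S*(5)=86.6896
k=4: j=0 S=74.7957 intr=68.9543 cont=66.6977 V=68.9543[EX]; j=1 S=100.4748 intr=43.2752 cont=41.7705 V=43.2752[EX]; j=2 S=134.9700 intr=8.7800 cont=18.3389 V=18.3389[hold]; j=3 S=181.3082 intr=0.0000 cont=5.0619 V=5.0619[hold]; j=4 S=243.5554 intr=0.0000 cont=0.6629 V=0.6629[hold]  S*(4)=100.4748
k=3: j=0 S=86.6896 intr=57.0604 cont=54.8039 V=57.0604[EX]; j=1 S=116.4520 intr=27.2980 cont=29.9059 V=29.9059[hold]; j=2 S=156.4326 intr=0.0000 cont=11.2944 V=11.2944[hold]; j=3 S=210.1395 intr=0.0000 cont=2.7438 V=2.7438[hold]  S*(3)=86.6896
k=2: j=0 S=100.4748 intr=43.2752 cont=42.3459 V=43.2752[EX]; j=1 S=134.9700 intr=8.7800 cont=19.9651 V=19.9651[hold]; j=2 S=181.3082 intr=0.0000 cont=6.7657 V=6.7657[hold]  S*(2)=100.4748
k=1: j=0 S=116.4520 intr=27.2980 cont=30.7335 V=30.7335[hold]; j=1 S=156.4326 intr=0.0000 cont=12.9346 V=12.9346[hold]  S*(1)=-
k=0: j=0 S=134.9700 intr=8.7800 cont=21.1932 V=21.1932[hold]  S*(0)=-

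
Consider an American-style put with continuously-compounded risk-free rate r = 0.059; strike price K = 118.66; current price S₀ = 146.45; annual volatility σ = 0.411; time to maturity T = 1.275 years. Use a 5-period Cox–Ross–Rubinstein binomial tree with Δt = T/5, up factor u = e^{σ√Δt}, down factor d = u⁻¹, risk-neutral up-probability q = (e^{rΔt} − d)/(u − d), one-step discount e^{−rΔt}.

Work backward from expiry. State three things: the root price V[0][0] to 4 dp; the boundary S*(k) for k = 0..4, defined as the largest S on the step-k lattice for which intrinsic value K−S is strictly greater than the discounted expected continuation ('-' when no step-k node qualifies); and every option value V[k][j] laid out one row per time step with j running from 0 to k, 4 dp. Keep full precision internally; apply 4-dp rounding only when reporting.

price = 9.3638
boundary = - - - 78.5747 96.6982
tree:
9.3638
15.7393 2.8748
25.6758 5.6619 0.0000
40.0853 11.1510 0.0000 0.0000
54.8120 21.9618 0.0000 0.0000 0.0000
66.7786 40.0853 0.0000 0.0000 0.0000 0.0000

params: Δt=0.25500 u=1.23065 d=0.81258 q=0.48456 e^(-rΔt)=0.98507
t_5 payoffs: 66.7786 40.0853 0.0000 0.0000 0.0000 0.0000
t_4: node(4,0) S=63.8480 payoff=54.8120 vs cont=53.0402 → 54.8120 [stop]  node(4,1) S=96.6982 payoff=21.9618 vs cont=20.3531 → 21.9618 [stop]  node(4,2) S=146.4500 payoff=0.0000 vs cont=0.0000 → 0.0000 [wait]  node(4,3) S=221.7995 payoff=0.0000 vs cont=0.0000 → 0.0000 [wait]  node(4,4) S=335.9168 payoff=0.0000 vs cont=0.0000 → 0.0000 [wait]  ⇒ S*(4)=96.6982
t_3: node(3,0) S=78.5747 payoff=40.0853 vs cont=38.3134 → 40.0853 [stop]  node(3,1) S=119.0019 payoff=0.0000 vs cont=11.1510 → 11.1510 [wait]  node(3,2) S=180.2291 payoff=0.0000 vs cont=0.0000 → 0.0000 [wait]  node(3,3) S=272.9582 payoff=0.0000 vs cont=0.0000 → 0.0000 [wait]  ⇒ S*(3)=78.5747
t_2: node(2,0) S=96.6982 payoff=21.9618 vs cont=25.6758 → 25.6758 [wait]  node(2,1) S=146.4500 payoff=0.0000 vs cont=5.6619 → 5.6619 [wait]  node(2,2) S=221.7995 payoff=0.0000 vs cont=0.0000 → 0.0000 [wait]  ⇒ S*(2)=-
t_1: node(1,0) S=119.0019 payoff=0.0000 vs cont=15.7393 → 15.7393 [wait]  node(1,1) S=180.2291 payoff=0.0000 vs cont=2.8748 → 2.8748 [wait]  ⇒ S*(1)=-
t_0: node(0,0) S=146.4500 payoff=0.0000 vs cont=9.3638 → 9.3638 [wait]  ⇒ S*(0)=-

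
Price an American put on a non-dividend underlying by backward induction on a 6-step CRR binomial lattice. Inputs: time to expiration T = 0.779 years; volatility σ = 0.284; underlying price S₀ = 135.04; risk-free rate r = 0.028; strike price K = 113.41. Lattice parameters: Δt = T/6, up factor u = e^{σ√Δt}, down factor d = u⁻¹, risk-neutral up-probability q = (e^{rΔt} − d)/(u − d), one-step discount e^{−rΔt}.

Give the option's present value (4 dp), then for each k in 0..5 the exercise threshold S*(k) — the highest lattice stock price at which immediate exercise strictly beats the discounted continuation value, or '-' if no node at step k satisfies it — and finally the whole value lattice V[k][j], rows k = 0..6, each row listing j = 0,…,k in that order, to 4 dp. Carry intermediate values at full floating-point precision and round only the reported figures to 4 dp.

Δt=0.12983  u=1.10775  d=0.90273  q=0.49220  discount=0.99637
step 6 (expiry): payoffs max(K−S,0) = 40.3282 23.7304 3.3631 0.0000 0.0000 0.0000 0.0000
step 5: (k=5,j=0): S=80.9564, (K−S)⁺=32.4536, hold=32.0420 ⇒ V=32.4536 exercise | (k=5,j=1): S=99.3427, (K−S)⁺=14.0673, hold=13.6558 ⇒ V=14.0673 exercise | (k=5,j=2): S=121.9046, (K−S)⁺=0.0000, hold=1.7016 ⇒ V=1.7016 continue | (k=5,j=3): S=149.5907, (K−S)⁺=0.0000, hold=0.0000 ⇒ V=0.0000 continue | (k=5,j=4): S=183.5647, (K−S)⁺=0.0000, hold=0.0000 ⇒ V=0.0000 continue | (k=5,j=5): S=225.2545, (K−S)⁺=0.0000, hold=0.0000 ⇒ V=0.0000 continue  boundary S*=99.3427
step 4: (k=4,j=0): S=89.6796, (K−S)⁺=23.7304, hold=23.3189 ⇒ V=23.7304 exercise | (k=4,j=1): S=110.0469, (K−S)⁺=3.3631, hold=7.9519 ⇒ V=7.9519 continue | (k=4,j=2): S=135.0400, (K−S)⁺=0.0000, hold=0.8609 ⇒ V=0.8609 continue | (k=4,j=3): S=165.7093, (K−S)⁺=0.0000, hold=0.0000 ⇒ V=0.0000 continue | (k=4,j=4): S=203.3440, (K−S)⁺=0.0000, hold=0.0000 ⇒ V=0.0000 continue  boundary S*=89.6796
step 3: (k=3,j=0): S=99.3427, (K−S)⁺=14.0673, hold=15.9063 ⇒ V=15.9063 continue | (k=3,j=1): S=121.9046, (K−S)⁺=0.0000, hold=4.4455 ⇒ V=4.4455 continue | (k=3,j=2): S=149.5907, (K−S)⁺=0.0000, hold=0.4356 ⇒ V=0.4356 continue | (k=3,j=3): S=183.5647, (K−S)⁺=0.0000, hold=0.0000 ⇒ V=0.0000 continue  boundary S*=-
step 2: (k=2,j=0): S=110.0469, (K−S)⁺=3.3631, hold=10.2280 ⇒ V=10.2280 continue | (k=2,j=1): S=135.0400, (K−S)⁺=0.0000, hold=2.4628 ⇒ V=2.4628 continue | (k=2,j=2): S=165.7093, (K−S)⁺=0.0000, hold=0.2204 ⇒ V=0.2204 continue  boundary S*=-
step 1: (k=1,j=0): S=121.9046, (K−S)⁺=0.0000, hold=6.3827 ⇒ V=6.3827 continue | (k=1,j=1): S=149.5907, (K−S)⁺=0.0000, hold=1.3542 ⇒ V=1.3542 continue  boundary S*=-
step 0: (k=0,j=0): S=135.0400, (K−S)⁺=0.0000, hold=3.8935 ⇒ V=3.8935 continue  boundary S*=-

price = 3.8935
boundary = - - - - 89.6796 99.3427
tree:
3.8935
6.3827 1.3542
10.2280 2.4628 0.2204
15.9063 4.4455 0.4356 0.0000
23.7304 7.9519 0.8609 0.0000 0.0000
32.4536 14.0673 1.7016 0.0000 0.0000 0.0000
40.3282 23.7304 3.3631 0.0000 0.0000 0.0000 0.0000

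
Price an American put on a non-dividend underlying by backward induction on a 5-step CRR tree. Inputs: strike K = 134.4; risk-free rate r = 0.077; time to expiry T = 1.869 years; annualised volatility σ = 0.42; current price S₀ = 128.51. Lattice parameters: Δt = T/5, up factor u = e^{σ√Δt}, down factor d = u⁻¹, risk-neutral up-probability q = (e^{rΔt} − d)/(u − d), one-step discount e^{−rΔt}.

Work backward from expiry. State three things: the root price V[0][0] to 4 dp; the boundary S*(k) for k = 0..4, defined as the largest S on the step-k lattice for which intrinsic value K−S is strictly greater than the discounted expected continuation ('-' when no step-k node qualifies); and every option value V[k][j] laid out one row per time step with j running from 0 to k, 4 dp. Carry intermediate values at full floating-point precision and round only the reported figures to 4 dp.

price = 25.3942
boundary = - - 76.8947 59.4808 76.8947
tree:
25.3942
38.9508 12.9246
57.5053 22.1330 4.1982
74.9192 36.6189 8.5121 0.0000
88.3896 57.5053 17.2587 0.0000 0.0000
98.8093 74.9192 34.9930 0.0000 0.0000 0.0000

Δt=0.37380, u=1.29277, d=0.77353, q=0.49239, disc=e^(-rΔt)=0.97163
k=5 terminal: V=max(K-S,0) → 98.8093 74.9192 34.9930 0.0000 0.0000 0.0000
k=4: j=0 S=46.0104 intr=88.3896 cont=84.5763 V=88.3896[EX]; j=1 S=76.8947 intr=57.5053 cont=53.6920 V=57.5053[EX]; j=2 S=128.5100 intr=5.8900 cont=17.2587 V=17.2587[hold]; j=3 S=214.7718 intr=0.0000 cont=0.0000 V=0.0000[hold]; j=4 S=358.9363 intr=0.0000 cont=0.0000 V=0.0000[hold]  S*(4)=76.8947
k=3: j=0 S=59.4808 intr=74.9192 cont=71.1060 V=74.9192[EX]; j=1 S=99.4070 intr=34.9930 cont=36.6189 V=36.6189[hold]; j=2 S=166.1334 intr=0.0000 cont=8.5121 V=8.5121[hold]; j=3 S=277.6498 intr=0.0000 cont=0.0000 V=0.0000[hold]  S*(3)=59.4808
k=2: j=0 S=76.8947 intr=57.5053 cont=54.4698 V=57.5053[EX]; j=1 S=128.5100 intr=5.8900 cont=22.1330 V=22.1330[hold]; j=2 S=214.7718 intr=0.0000 cont=4.1982 V=4.1982[hold]  S*(2)=76.8947
k=1: j=0 S=99.4070 intr=34.9930 cont=38.9508 V=38.9508[hold]; j=1 S=166.1334 intr=0.0000 cont=12.9246 V=12.9246[hold]  S*(1)=-
k=0: j=0 S=128.5100 intr=5.8900 cont=25.3942 V=25.3942[hold]  S*(0)=-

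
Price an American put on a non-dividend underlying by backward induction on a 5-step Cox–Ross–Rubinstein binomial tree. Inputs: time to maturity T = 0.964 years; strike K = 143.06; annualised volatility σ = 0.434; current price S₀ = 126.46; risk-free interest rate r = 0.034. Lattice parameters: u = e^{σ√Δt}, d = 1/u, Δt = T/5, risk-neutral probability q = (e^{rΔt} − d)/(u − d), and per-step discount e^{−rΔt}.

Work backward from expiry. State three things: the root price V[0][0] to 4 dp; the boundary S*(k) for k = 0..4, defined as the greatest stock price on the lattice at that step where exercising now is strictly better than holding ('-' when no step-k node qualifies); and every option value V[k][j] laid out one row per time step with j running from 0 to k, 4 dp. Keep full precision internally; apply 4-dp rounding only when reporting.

Δt=0.19280  u=1.20993  d=0.82649  q=0.46965  discount=0.99347
step 5 (expiry): payoffs max(K−S,0) = 94.2907 71.6648 38.5418 0.0000 0.0000 0.0000
step 4: (k=4,j=0): S=59.0076, (K−S)⁺=84.0524, hold=83.1177 ⇒ V=84.0524 exercise | (k=4,j=1): S=86.3834, (K−S)⁺=56.6766, hold=55.7418 ⇒ V=56.6766 exercise | (k=4,j=2): S=126.4600, (K−S)⁺=16.6000, hold=20.3069 ⇒ V=20.3069 continue | (k=4,j=3): S=185.1296, (K−S)⁺=0.0000, hold=0.0000 ⇒ V=0.0000 continue | (k=4,j=4): S=271.0183, (K−S)⁺=0.0000, hold=0.0000 ⇒ V=0.0000 continue  boundary S*=86.3834
step 3: (k=3,j=0): S=71.3952, (K−S)⁺=71.6648, hold=70.7301 ⇒ V=71.6648 exercise | (k=3,j=1): S=104.5182, (K−S)⁺=38.5418, hold=39.3367 ⇒ V=39.3367 continue | (k=3,j=2): S=153.0081, (K−S)⁺=0.0000, hold=10.6993 ⇒ V=10.6993 continue | (k=3,j=3): S=223.9944, (K−S)⁺=0.0000, hold=0.0000 ⇒ V=0.0000 continue  boundary S*=71.3952
step 2: (k=2,j=0): S=86.3834, (K−S)⁺=56.6766, hold=56.1127 ⇒ V=56.6766 exercise | (k=2,j=1): S=126.4600, (K−S)⁺=16.6000, hold=25.7179 ⇒ V=25.7179 continue | (k=2,j=2): S=185.1296, (K−S)⁺=0.0000, hold=5.6373 ⇒ V=5.6373 continue  boundary S*=86.3834
step 1: (k=1,j=0): S=104.5182, (K−S)⁺=38.5418, hold=41.8614 ⇒ V=41.8614 continue | (k=1,j=1): S=153.0081, (K−S)⁺=0.0000, hold=16.1805 ⇒ V=16.1805 continue  boundary S*=-
step 0: (k=0,j=0): S=126.4600, (K−S)⁺=16.6000, hold=29.6056 ⇒ V=29.6056 continue  boundary S*=-

price = 29.6056
boundary = - - 86.3834 71.3952 86.3834
tree:
29.6056
41.8614 16.1805
56.6766 25.7179 5.6373
71.6648 39.3367 10.6993 0.0000
84.0524 56.6766 20.3069 0.0000 0.0000
94.2907 71.6648 38.5418 0.0000 0.0000 0.0000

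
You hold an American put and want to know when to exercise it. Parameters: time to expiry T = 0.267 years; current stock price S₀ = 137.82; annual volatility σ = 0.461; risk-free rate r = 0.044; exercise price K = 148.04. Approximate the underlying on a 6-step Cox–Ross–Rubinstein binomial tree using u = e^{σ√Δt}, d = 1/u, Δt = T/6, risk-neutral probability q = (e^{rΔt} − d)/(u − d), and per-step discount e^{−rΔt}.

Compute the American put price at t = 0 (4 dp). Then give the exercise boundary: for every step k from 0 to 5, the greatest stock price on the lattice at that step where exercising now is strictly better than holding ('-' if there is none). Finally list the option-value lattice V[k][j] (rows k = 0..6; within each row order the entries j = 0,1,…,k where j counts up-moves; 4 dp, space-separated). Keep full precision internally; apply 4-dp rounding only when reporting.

price = 18.8528
boundary = - - - 102.9460 113.4602 125.0483
tree:
18.8528
26.2070 11.1437
35.1189 16.8787 5.1176
45.0940 24.7009 8.6662 1.3816
54.6339 34.5798 14.3429 2.6920 0.0000
63.2898 45.0940 22.9917 5.2452 0.0000 0.0000
71.1435 54.6339 34.5798 10.2200 0.0000 0.0000 0.0000

params: Δt=0.04450 u=1.10213 d=0.90733 q=0.48577 e^(-rΔt)=0.99804
t_6 payoffs: 71.1435 54.6339 34.5798 10.2200 0.0000 0.0000 0.0000
t_5: node(5,0) S=84.7502 payoff=63.2898 vs cont=63.0002 → 63.2898 [stop]  node(5,1) S=102.9460 payoff=45.0940 vs cont=44.8044 → 45.0940 [stop]  node(5,2) S=125.0483 payoff=22.9917 vs cont=22.7021 → 22.9917 [stop]  node(5,3) S=151.8961 payoff=0.0000 vs cont=5.2452 → 5.2452 [wait]  node(5,4) S=184.5080 payoff=0.0000 vs cont=0.0000 → 0.0000 [wait]  node(5,5) S=224.1216 payoff=0.0000 vs cont=0.0000 → 0.0000 [wait]  ⇒ S*(5)=125.0483
t_4: node(4,0) S=93.4061 payoff=54.6339 vs cont=54.3444 → 54.6339 [stop]  node(4,1) S=113.4602 payoff=34.5798 vs cont=34.2902 → 34.5798 [stop]  node(4,2) S=137.8200 payoff=10.2200 vs cont=14.3429 → 14.3429 [wait]  node(4,3) S=167.4098 payoff=0.0000 vs cont=2.6920 → 2.6920 [wait]  node(4,4) S=203.3525 payoff=0.0000 vs cont=0.0000 → 0.0000 [wait]  ⇒ S*(4)=113.4602
t_3: node(3,0) S=102.9460 payoff=45.0940 vs cont=44.8044 → 45.0940 [stop]  node(3,1) S=125.0483 payoff=22.9917 vs cont=24.7009 → 24.7009 [wait]  node(3,2) S=151.8961 payoff=0.0000 vs cont=8.6662 → 8.6662 [wait]  node(3,3) S=184.5080 payoff=0.0000 vs cont=1.3816 → 1.3816 [wait]  ⇒ S*(3)=102.9460
t_2: node(2,0) S=113.4602 payoff=34.5798 vs cont=35.1189 → 35.1189 [wait]  node(2,1) S=137.8200 payoff=10.2200 vs cont=16.8787 → 16.8787 [wait]  node(2,2) S=167.4098 payoff=0.0000 vs cont=5.1176 → 5.1176 [wait]  ⇒ S*(2)=-
t_1: node(1,0) S=125.0483 payoff=22.9917 vs cont=26.2070 → 26.2070 [wait]  node(1,1) S=151.8961 payoff=0.0000 vs cont=11.1437 → 11.1437 [wait]  ⇒ S*(1)=-
t_0: node(0,0) S=137.8200 payoff=10.2200 vs cont=18.8528 → 18.8528 [wait]  ⇒ S*(0)=-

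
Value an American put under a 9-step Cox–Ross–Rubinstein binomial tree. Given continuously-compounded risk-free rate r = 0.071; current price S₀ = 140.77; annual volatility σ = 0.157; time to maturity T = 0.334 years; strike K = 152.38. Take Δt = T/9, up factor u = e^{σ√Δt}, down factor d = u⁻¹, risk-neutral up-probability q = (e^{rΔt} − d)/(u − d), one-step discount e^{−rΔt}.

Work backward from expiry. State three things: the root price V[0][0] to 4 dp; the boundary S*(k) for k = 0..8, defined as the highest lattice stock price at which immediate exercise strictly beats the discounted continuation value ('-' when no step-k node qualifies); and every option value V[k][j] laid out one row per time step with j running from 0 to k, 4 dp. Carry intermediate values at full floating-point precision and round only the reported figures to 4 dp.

params: Δt=0.03711 u=1.03071 d=0.97021 q=0.53605 e^(-rΔt)=0.99737
t_9 payoffs: 45.1556 38.4695 31.3664 23.8204 15.8038 7.2874 0.0000 0.0000 0.0000 0.0000
t_8: node(8,0) S=110.5169 payoff=41.8631 vs cont=41.4621 → 41.8631 [stop]  node(8,1) S=117.4084 payoff=34.9716 vs cont=34.5707 → 34.9716 [stop]  node(8,2) S=124.7296 payoff=27.6504 vs cont=27.2495 → 27.6504 [stop]  node(8,3) S=132.5073 payoff=19.8727 vs cont=19.4717 → 19.8727 [stop]  node(8,4) S=140.7700 payoff=11.6100 vs cont=11.2090 → 11.6100 [stop]  node(8,5) S=149.5480 payoff=2.8320 vs cont=3.3721 → 3.3721 [wait]  node(8,6) S=158.8733 payoff=0.0000 vs cont=0.0000 → 0.0000 [wait]  node(8,7) S=168.7801 payoff=0.0000 vs cont=0.0000 → 0.0000 [wait]  node(8,8) S=179.3046 payoff=0.0000 vs cont=0.0000 → 0.0000 [wait]  ⇒ S*(8)=140.7700
t_7: node(7,0) S=113.9105 payoff=38.4695 vs cont=38.0685 → 38.4695 [stop]  node(7,1) S=121.0136 payoff=31.3664 vs cont=30.9654 → 31.3664 [stop]  node(7,2) S=128.5596 payoff=23.8204 vs cont=23.4194 → 23.8204 [stop]  node(7,3) S=136.5762 payoff=15.8038 vs cont=15.4029 → 15.8038 [stop]  node(7,4) S=145.0926 payoff=7.2874 vs cont=7.1751 → 7.2874 [stop]  node(7,5) S=154.1401 payoff=0.0000 vs cont=1.5604 → 1.5604 [wait]  node(7,6) S=163.7518 payoff=0.0000 vs cont=0.0000 → 0.0000 [wait]  node(7,7) S=173.9628 payoff=0.0000 vs cont=0.0000 → 0.0000 [wait]  ⇒ S*(7)=145.0926
t_6: node(6,0) S=117.4084 payoff=34.9716 vs cont=34.5707 → 34.9716 [stop]  node(6,1) S=124.7296 payoff=27.6504 vs cont=27.2495 → 27.6504 [stop]  node(6,2) S=132.5073 payoff=19.8727 vs cont=19.4717 → 19.8727 [stop]  node(6,3) S=140.7700 payoff=11.6100 vs cont=11.2090 → 11.6100 [stop]  node(6,4) S=149.5480 payoff=2.8320 vs cont=4.2063 → 4.2063 [wait]  node(6,5) S=158.8733 payoff=0.0000 vs cont=0.7220 → 0.7220 [wait]  node(6,6) S=168.7801 payoff=0.0000 vs cont=0.0000 → 0.0000 [wait]  ⇒ S*(6)=140.7700
t_5: node(5,0) S=121.0136 payoff=31.3664 vs cont=30.9654 → 31.3664 [stop]  node(5,1) S=128.5596 payoff=23.8204 vs cont=23.4194 → 23.8204 [stop]  node(5,2) S=136.5762 payoff=15.8038 vs cont=15.4029 → 15.8038 [stop]  node(5,3) S=145.0926 payoff=7.2874 vs cont=7.6212 → 7.6212 [wait]  node(5,4) S=154.1401 payoff=0.0000 vs cont=2.3324 → 2.3324 [wait]  node(5,5) S=163.7518 payoff=0.0000 vs cont=0.3341 → 0.3341 [wait]  ⇒ S*(5)=136.5762
t_4: node(4,0) S=124.7296 payoff=27.6504 vs cont=27.2495 → 27.6504 [stop]  node(4,1) S=132.5073 payoff=19.8727 vs cont=19.4717 → 19.8727 [stop]  node(4,2) S=140.7700 payoff=11.6100 vs cont=11.3875 → 11.6100 [stop]  node(4,3) S=149.5480 payoff=2.8320 vs cont=4.7735 → 4.7735 [wait]  node(4,4) S=158.8733 payoff=0.0000 vs cont=1.2579 → 1.2579 [wait]  ⇒ S*(4)=140.7700
t_3: node(3,0) S=128.5596 payoff=23.8204 vs cont=23.4194 → 23.8204 [stop]  node(3,1) S=136.5762 payoff=15.8038 vs cont=15.4029 → 15.8038 [stop]  node(3,2) S=145.0926 payoff=7.2874 vs cont=7.9244 → 7.9244 [wait]  node(3,3) S=154.1401 payoff=0.0000 vs cont=2.8814 → 2.8814 [wait]  ⇒ S*(3)=136.5762
t_2: node(2,0) S=132.5073 payoff=19.8727 vs cont=19.4717 → 19.8727 [stop]  node(2,1) S=140.7700 payoff=11.6100 vs cont=11.5496 → 11.6100 [stop]  node(2,2) S=149.5480 payoff=2.8320 vs cont=5.2074 → 5.2074 [wait]  ⇒ S*(2)=140.7700
t_1: node(1,0) S=136.5762 payoff=15.8038 vs cont=15.4029 → 15.8038 [stop]  node(1,1) S=145.0926 payoff=7.2874 vs cont=8.1563 → 8.1563 [wait]  ⇒ S*(1)=136.5762
t_0: node(0,0) S=140.7700 payoff=11.6100 vs cont=11.6736 → 11.6736 [wait]  ⇒ S*(0)=-

price = 11.6736
boundary = - 136.5762 140.7700 136.5762 140.7700 136.5762 140.7700 145.0926 140.7700
tree:
11.6736
15.8038 8.1563
19.8727 11.6100 5.2074
23.8204 15.8038 7.9244 2.8814
27.6504 19.8727 11.6100 4.7735 1.2579
31.3664 23.8204 15.8038 7.6212 2.3324 0.3341
34.9716 27.6504 19.8727 11.6100 4.2063 0.7220 0.0000
38.4695 31.3664 23.8204 15.8038 7.2874 1.5604 0.0000 0.0000
41.8631 34.9716 27.6504 19.8727 11.6100 3.3721 0.0000 0.0000 0.0000
45.1556 38.4695 31.3664 23.8204 15.8038 7.2874 0.0000 0.0000 0.0000 0.0000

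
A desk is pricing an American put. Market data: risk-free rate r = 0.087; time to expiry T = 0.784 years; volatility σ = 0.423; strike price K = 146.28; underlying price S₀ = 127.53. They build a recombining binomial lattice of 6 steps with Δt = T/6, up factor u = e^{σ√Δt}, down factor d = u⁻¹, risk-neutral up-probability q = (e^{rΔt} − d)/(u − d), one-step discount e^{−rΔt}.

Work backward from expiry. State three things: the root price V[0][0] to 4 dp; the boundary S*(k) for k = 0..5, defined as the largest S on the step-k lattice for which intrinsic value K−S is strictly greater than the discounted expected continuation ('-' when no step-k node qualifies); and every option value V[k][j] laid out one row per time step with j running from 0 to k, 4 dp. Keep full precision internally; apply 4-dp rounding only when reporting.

price = 27.0258
boundary = - - 93.9292 80.6110 93.9292 109.4476
tree:
27.0258
38.3197 16.3097
52.3508 25.1151 7.8457
65.6690 37.1888 13.5725 2.2776
77.0987 52.3508 22.8233 4.5989 0.0000
86.9079 65.6690 36.8324 9.2859 0.0000 0.0000
95.3262 77.0987 52.3508 18.7500 0.0000 0.0000 0.0000

Δt=0.13067  u=1.16521  d=0.85821  q=0.49909  discount=0.98870
step 6 (expiry): payoffs max(K−S,0) = 95.3262 77.0987 52.3508 18.7500 0.0000 0.0000 0.0000
step 5: (k=5,j=0): S=59.3721, (K−S)⁺=86.9079, hold=85.2544 ⇒ V=86.9079 exercise | (k=5,j=1): S=80.6110, (K−S)⁺=65.6690, hold=64.0155 ⇒ V=65.6690 exercise | (k=5,j=2): S=109.4476, (K−S)⁺=36.8324, hold=35.1789 ⇒ V=36.8324 exercise | (k=5,j=3): S=148.5998, (K−S)⁺=0.0000, hold=9.2859 ⇒ V=9.2859 continue | (k=5,j=4): S=201.7578, (K−S)⁺=0.0000, hold=0.0000 ⇒ V=0.0000 continue | (k=5,j=5): S=273.9316, (K−S)⁺=0.0000, hold=0.0000 ⇒ V=0.0000 continue  boundary S*=109.4476
step 4: (k=4,j=0): S=69.1813, (K−S)⁺=77.0987, hold=75.4452 ⇒ V=77.0987 exercise | (k=4,j=1): S=93.9292, (K−S)⁺=52.3508, hold=50.6973 ⇒ V=52.3508 exercise | (k=4,j=2): S=127.5300, (K−S)⁺=18.7500, hold=22.8233 ⇒ V=22.8233 continue | (k=4,j=3): S=173.1507, (K−S)⁺=0.0000, hold=4.5989 ⇒ V=4.5989 continue | (k=4,j=4): S=235.0911, (K−S)⁺=0.0000, hold=0.0000 ⇒ V=0.0000 continue  boundary S*=93.9292
step 3: (k=3,j=0): S=80.6110, (K−S)⁺=65.6690, hold=64.0155 ⇒ V=65.6690 exercise | (k=3,j=1): S=109.4476, (K−S)⁺=36.8324, hold=37.1888 ⇒ V=37.1888 continue | (k=3,j=2): S=148.5998, (K−S)⁺=0.0000, hold=13.5725 ⇒ V=13.5725 continue | (k=3,j=3): S=201.7578, (K−S)⁺=0.0000, hold=2.2776 ⇒ V=2.2776 continue  boundary S*=80.6110
step 2: (k=2,j=0): S=93.9292, (K−S)⁺=52.3508, hold=50.8732 ⇒ V=52.3508 exercise | (k=2,j=1): S=127.5300, (K−S)⁺=18.7500, hold=25.1151 ⇒ V=25.1151 continue | (k=2,j=2): S=173.1507, (K−S)⁺=0.0000, hold=7.8457 ⇒ V=7.8457 continue  boundary S*=93.9292
step 1: (k=1,j=0): S=109.4476, (K−S)⁺=36.8324, hold=38.3197 ⇒ V=38.3197 continue | (k=1,j=1): S=148.5998, (K−S)⁺=0.0000, hold=16.3097 ⇒ V=16.3097 continue  boundary S*=-
step 0: (k=0,j=0): S=127.5300, (K−S)⁺=18.7500, hold=27.0258 ⇒ V=27.0258 continue  boundary S*=-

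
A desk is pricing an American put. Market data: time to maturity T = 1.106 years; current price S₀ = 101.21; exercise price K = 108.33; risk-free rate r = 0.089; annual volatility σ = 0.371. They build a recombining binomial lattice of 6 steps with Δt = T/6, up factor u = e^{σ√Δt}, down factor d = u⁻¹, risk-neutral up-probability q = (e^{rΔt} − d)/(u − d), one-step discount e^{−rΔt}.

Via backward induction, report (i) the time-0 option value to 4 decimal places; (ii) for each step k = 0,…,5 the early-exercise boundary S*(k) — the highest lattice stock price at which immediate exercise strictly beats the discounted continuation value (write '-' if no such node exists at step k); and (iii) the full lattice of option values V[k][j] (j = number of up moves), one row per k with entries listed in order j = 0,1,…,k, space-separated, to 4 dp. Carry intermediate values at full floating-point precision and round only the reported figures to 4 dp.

Δt=0.18433  u=1.17267  d=0.85275  q=0.51197  discount=0.98373
step 6 (expiry): payoffs max(K−S,0) = 69.4109 54.8100 34.7313 7.1200 0.0000 0.0000 0.0000
step 5: (k=5,j=0): S=45.6394, (K−S)⁺=62.6906, hold=60.9279 ⇒ V=62.6906 exercise | (k=5,j=1): S=62.7615, (K−S)⁺=45.5685, hold=43.8058 ⇒ V=45.5685 exercise | (k=5,j=2): S=86.3071, (K−S)⁺=22.0229, hold=20.2601 ⇒ V=22.0229 exercise | (k=5,j=3): S=118.6862, (K−S)⁺=0.0000, hold=3.4183 ⇒ V=3.4183 continue | (k=5,j=4): S=163.2126, (K−S)⁺=0.0000, hold=0.0000 ⇒ V=0.0000 continue | (k=5,j=5): S=224.4436, (K−S)⁺=0.0000, hold=0.0000 ⇒ V=0.0000 continue  boundary S*=86.3071
step 4: (k=4,j=0): S=53.5200, (K−S)⁺=54.8100, hold=53.0472 ⇒ V=54.8100 exercise | (k=4,j=1): S=73.5987, (K−S)⁺=34.7313, hold=32.9686 ⇒ V=34.7313 exercise | (k=4,j=2): S=101.2100, (K−S)⁺=7.1200, hold=12.2946 ⇒ V=12.2946 continue | (k=4,j=3): S=139.1800, (K−S)⁺=0.0000, hold=1.6411 ⇒ V=1.6411 continue | (k=4,j=4): S=191.3949, (K−S)⁺=0.0000, hold=0.0000 ⇒ V=0.0000 continue  boundary S*=73.5987
step 3: (k=3,j=0): S=62.7615, (K−S)⁺=45.5685, hold=43.8058 ⇒ V=45.5685 exercise | (k=3,j=1): S=86.3071, (K−S)⁺=22.0229, hold=22.8662 ⇒ V=22.8662 continue | (k=3,j=2): S=118.6862, (K−S)⁺=0.0000, hold=6.7290 ⇒ V=6.7290 continue | (k=3,j=3): S=163.2126, (K−S)⁺=0.0000, hold=0.7879 ⇒ V=0.7879 continue  boundary S*=62.7615
step 2: (k=2,j=0): S=73.5987, (K−S)⁺=34.7313, hold=33.3934 ⇒ V=34.7313 exercise | (k=2,j=1): S=101.2100, (K−S)⁺=7.1200, hold=14.3669 ⇒ V=14.3669 continue | (k=2,j=2): S=139.1800, (K−S)⁺=0.0000, hold=3.6274 ⇒ V=3.6274 continue  boundary S*=73.5987
step 1: (k=1,j=0): S=86.3071, (K−S)⁺=22.0229, hold=23.9099 ⇒ V=23.9099 continue | (k=1,j=1): S=118.6862, (K−S)⁺=0.0000, hold=8.7243 ⇒ V=8.7243 continue  boundary S*=-
step 0: (k=0,j=0): S=101.2100, (K−S)⁺=7.1200, hold=15.8729 ⇒ V=15.8729 continue  boundary S*=-

price = 15.8729
boundary = - - 73.5987 62.7615 73.5987 86.3071
tree:
15.8729
23.9099 8.7243
34.7313 14.3669 3.6274
45.5685 22.8662 6.7290 0.7879
54.8100 34.7313 12.2946 1.6411 0.0000
62.6906 45.5685 22.0229 3.4183 0.0000 0.0000
69.4109 54.8100 34.7313 7.1200 0.0000 0.0000 0.0000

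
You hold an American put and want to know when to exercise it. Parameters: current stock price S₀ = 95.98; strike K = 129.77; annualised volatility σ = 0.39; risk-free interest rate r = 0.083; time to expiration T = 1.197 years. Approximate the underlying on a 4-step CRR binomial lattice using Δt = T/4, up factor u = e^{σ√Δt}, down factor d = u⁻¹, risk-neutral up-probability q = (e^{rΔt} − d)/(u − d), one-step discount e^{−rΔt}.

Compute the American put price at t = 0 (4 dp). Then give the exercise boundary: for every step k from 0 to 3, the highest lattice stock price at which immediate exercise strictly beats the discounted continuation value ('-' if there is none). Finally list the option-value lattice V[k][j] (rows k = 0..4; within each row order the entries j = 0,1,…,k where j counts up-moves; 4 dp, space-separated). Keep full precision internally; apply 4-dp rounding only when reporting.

price = 35.1501
boundary = - 77.5401 95.9800 77.5401
tree:
35.1501
52.2299 20.1819
67.1271 33.7900 7.8667
79.1622 52.2299 16.3039 0.0000
88.8851 67.1271 33.7900 0.0000 0.0000

Δt=0.29925  u=1.23781  d=0.80788  q=0.50536  discount=0.97547
step 4 (expiry): payoffs max(K−S,0) = 88.8851 67.1271 33.7900 0.0000 0.0000
step 3: (k=3,j=0): S=50.6078, (K−S)⁺=79.1622, hold=75.9787 ⇒ V=79.1622 exercise | (k=3,j=1): S=77.5401, (K−S)⁺=52.2299, hold=49.0464 ⇒ V=52.2299 exercise | (k=3,j=2): S=118.8051, (K−S)⁺=10.9649, hold=16.3039 ⇒ V=16.3039 continue | (k=3,j=3): S=182.0304, (K−S)⁺=0.0000, hold=0.0000 ⇒ V=0.0000 continue  boundary S*=77.5401
step 2: (k=2,j=0): S=62.6429, (K−S)⁺=67.1271, hold=63.9436 ⇒ V=67.1271 exercise | (k=2,j=1): S=95.9800, (K−S)⁺=33.7900, hold=33.2384 ⇒ V=33.7900 exercise | (k=2,j=2): S=147.0583, (K−S)⁺=0.0000, hold=7.8667 ⇒ V=7.8667 continue  boundary S*=95.9800
step 1: (k=1,j=0): S=77.5401, (K−S)⁺=52.2299, hold=49.0464 ⇒ V=52.2299 exercise | (k=1,j=1): S=118.8051, (K−S)⁺=10.9649, hold=20.1819 ⇒ V=20.1819 continue  boundary S*=77.5401
step 0: (k=0,j=0): S=95.9800, (K−S)⁺=33.7900, hold=35.1501 ⇒ V=35.1501 continue  boundary S*=-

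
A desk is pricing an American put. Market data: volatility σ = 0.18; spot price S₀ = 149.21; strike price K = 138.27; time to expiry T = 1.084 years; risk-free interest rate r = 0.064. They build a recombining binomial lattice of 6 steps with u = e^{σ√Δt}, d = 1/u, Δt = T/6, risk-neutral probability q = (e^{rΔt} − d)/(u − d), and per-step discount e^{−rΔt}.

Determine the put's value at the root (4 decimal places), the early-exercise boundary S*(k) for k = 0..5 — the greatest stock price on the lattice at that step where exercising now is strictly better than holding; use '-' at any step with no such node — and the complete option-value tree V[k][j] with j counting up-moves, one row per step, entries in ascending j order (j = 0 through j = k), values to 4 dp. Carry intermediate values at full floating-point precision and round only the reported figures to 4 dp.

price = 3.8766
boundary = - - - 118.6085 109.8724 118.6085
tree:
3.8766
6.8964 1.5539
11.8803 3.0736 0.3769
19.6615 5.9351 0.8602 0.0000
28.3976 11.0805 1.9635 0.0000 0.0000
36.4903 19.6615 4.4820 0.0000 0.0000 0.0000
43.9869 28.3976 10.2307 0.0000 0.0000 0.0000 0.0000

params: Δt=0.18067 u=1.07951 d=0.92634 q=0.55681 e^(-rΔt)=0.98850
t_6 payoffs: 43.9869 28.3976 10.2307 0.0000 0.0000 0.0000 0.0000
t_5: node(5,0) S=101.7797 payoff=36.4903 vs cont=34.9007 → 36.4903 [stop]  node(5,1) S=118.6085 payoff=19.6615 vs cont=18.0719 → 19.6615 [stop]  node(5,2) S=138.2199 payoff=0.0501 vs cont=4.4820 → 4.4820 [wait]  node(5,3) S=161.0739 payoff=0.0000 vs cont=0.0000 → 0.0000 [wait]  node(5,4) S=187.7068 payoff=0.0000 vs cont=0.0000 → 0.0000 [wait]  node(5,5) S=218.7433 payoff=0.0000 vs cont=0.0000 → 0.0000 [wait]  ⇒ S*(5)=118.6085
t_4: node(4,0) S=109.8724 payoff=28.3976 vs cont=26.8081 → 28.3976 [stop]  node(4,1) S=128.0393 payoff=10.2307 vs cont=11.0805 → 11.0805 [wait]  node(4,2) S=149.2100 payoff=0.0000 vs cont=1.9635 → 1.9635 [wait]  node(4,3) S=173.8812 payoff=0.0000 vs cont=0.0000 → 0.0000 [wait]  node(4,4) S=202.6317 payoff=0.0000 vs cont=0.0000 → 0.0000 [wait]  ⇒ S*(4)=109.8724
t_3: node(3,0) S=118.6085 payoff=19.6615 vs cont=18.5397 → 19.6615 [stop]  node(3,1) S=138.2199 payoff=0.0501 vs cont=5.9351 → 5.9351 [wait]  node(3,2) S=161.0739 payoff=0.0000 vs cont=0.8602 → 0.8602 [wait]  node(3,3) S=187.7068 payoff=0.0000 vs cont=0.0000 → 0.0000 [wait]  ⇒ S*(3)=118.6085
t_2: node(2,0) S=128.0393 payoff=10.2307 vs cont=11.8803 → 11.8803 [wait]  node(2,1) S=149.2100 payoff=0.0000 vs cont=3.0736 → 3.0736 [wait]  node(2,2) S=173.8812 payoff=0.0000 vs cont=0.3769 → 0.3769 [wait]  ⇒ S*(2)=-
t_1: node(1,0) S=138.2199 payoff=0.0501 vs cont=6.8964 → 6.8964 [wait]  node(1,1) S=161.0739 payoff=0.0000 vs cont=1.5539 → 1.5539 [wait]  ⇒ S*(1)=-
t_0: node(0,0) S=149.2100 payoff=0.0000 vs cont=3.8766 → 3.8766 [wait]  ⇒ S*(0)=-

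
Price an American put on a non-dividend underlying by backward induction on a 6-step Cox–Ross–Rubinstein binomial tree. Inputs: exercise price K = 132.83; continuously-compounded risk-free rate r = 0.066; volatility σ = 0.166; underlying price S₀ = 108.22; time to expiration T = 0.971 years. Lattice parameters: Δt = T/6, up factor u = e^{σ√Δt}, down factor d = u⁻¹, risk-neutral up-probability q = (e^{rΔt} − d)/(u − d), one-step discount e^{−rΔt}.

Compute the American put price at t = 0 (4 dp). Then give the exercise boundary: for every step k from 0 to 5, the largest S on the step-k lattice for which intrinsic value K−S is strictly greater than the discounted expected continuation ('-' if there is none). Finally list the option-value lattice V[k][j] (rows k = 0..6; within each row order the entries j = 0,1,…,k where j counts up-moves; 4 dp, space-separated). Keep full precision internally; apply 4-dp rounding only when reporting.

price = 24.6100
boundary = 108.2200 115.6936 108.2200 115.6936 108.2200 115.6936
tree:
24.6100
31.6008 17.1364
38.1401 24.6100 10.2393
44.2569 31.6008 17.1364 5.0951
49.9786 38.1401 24.6100 9.6000 1.7047
55.3307 44.2569 31.6008 17.1364 3.9487 0.0000
60.3370 49.9786 38.1401 24.6100 9.1466 0.0000 0.0000

params: Δt=0.16183 u=1.06906 d=0.93540 q=0.56365 e^(-rΔt)=0.98938
t_6 payoffs: 60.3370 49.9786 38.1401 24.6100 9.1466 0.0000 0.0000
t_5: node(5,0) S=77.4993 payoff=55.3307 vs cont=53.9194 → 55.3307 [stop]  node(5,1) S=88.5731 payoff=44.2569 vs cont=42.8457 → 44.2569 [stop]  node(5,2) S=101.2292 payoff=31.6008 vs cont=30.1896 → 31.6008 [stop]  node(5,3) S=115.6936 payoff=17.1364 vs cont=15.7252 → 17.1364 [stop]  node(5,4) S=132.2249 payoff=0.6051 vs cont=3.9487 → 3.9487 [wait]  node(5,5) S=151.1183 payoff=0.0000 vs cont=0.0000 → 0.0000 [wait]  ⇒ S*(5)=115.6936
t_4: node(4,0) S=82.8514 payoff=49.9786 vs cont=48.5674 → 49.9786 [stop]  node(4,1) S=94.6899 payoff=38.1401 vs cont=36.7289 → 38.1401 [stop]  node(4,2) S=108.2200 payoff=24.6100 vs cont=23.1988 → 24.6100 [stop]  node(4,3) S=123.6834 payoff=9.1466 vs cont=9.6000 → 9.6000 [wait]  node(4,4) S=141.3563 payoff=0.0000 vs cont=1.7047 → 1.7047 [wait]  ⇒ S*(4)=108.2200
t_3: node(3,0) S=88.5731 payoff=44.2569 vs cont=42.8457 → 44.2569 [stop]  node(3,1) S=101.2292 payoff=31.6008 vs cont=30.1896 → 31.6008 [stop]  node(3,2) S=115.6936 payoff=17.1364 vs cont=15.9780 → 17.1364 [stop]  node(3,3) S=132.2249 payoff=0.6051 vs cont=5.0951 → 5.0951 [wait]  ⇒ S*(3)=115.6936
t_2: node(2,0) S=94.6899 payoff=38.1401 vs cont=36.7289 → 38.1401 [stop]  node(2,1) S=108.2200 payoff=24.6100 vs cont=23.1988 → 24.6100 [stop]  node(2,2) S=123.6834 payoff=9.1466 vs cont=10.2393 → 10.2393 [wait]  ⇒ S*(2)=108.2200
t_1: node(1,0) S=101.2292 payoff=31.6008 vs cont=30.1896 → 31.6008 [stop]  node(1,1) S=115.6936 payoff=17.1364 vs cont=16.3345 → 17.1364 [stop]  ⇒ S*(1)=115.6936
t_0: node(0,0) S=108.2200 payoff=24.6100 vs cont=23.1988 → 24.6100 [stop]  ⇒ S*(0)=108.2200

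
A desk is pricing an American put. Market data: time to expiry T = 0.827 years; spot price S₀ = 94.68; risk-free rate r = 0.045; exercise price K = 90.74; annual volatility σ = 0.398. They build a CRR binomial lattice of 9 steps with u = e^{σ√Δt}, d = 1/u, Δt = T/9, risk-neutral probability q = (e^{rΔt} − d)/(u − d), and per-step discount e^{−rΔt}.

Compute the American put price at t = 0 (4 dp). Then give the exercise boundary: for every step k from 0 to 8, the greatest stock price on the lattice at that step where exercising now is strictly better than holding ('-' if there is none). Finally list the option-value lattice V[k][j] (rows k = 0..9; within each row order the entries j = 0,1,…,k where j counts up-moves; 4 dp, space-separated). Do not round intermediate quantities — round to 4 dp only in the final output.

price = 10.3393
boundary = - - - - 58.4351 51.7938 58.4351 65.9280 74.3817
tree:
10.3393
14.3766 6.1744
19.4445 9.1606 3.0814
25.4947 13.2369 4.9448 1.1449
32.3049 18.5381 7.7654 2.0157 0.2374
38.9462 25.0149 11.8733 3.5044 0.4646 0.0000
44.8327 32.3049 17.5487 5.9962 0.9094 0.0000 0.0000
50.0502 38.9462 24.8120 10.0471 1.7802 0.0000 0.0000 0.0000
54.6747 44.8327 32.3049 16.3583 3.4845 0.0000 0.0000 0.0000 0.0000
58.7736 50.0502 38.9462 24.8120 6.8206 0.0000 0.0000 0.0000 0.0000 0.0000

Δt=0.09189, u=1.12823, d=0.88635, q=0.48701, disc=e^(-rΔt)=0.99587
k=9 terminal: V=max(K-S,0) → 58.7736 50.0502 38.9462 24.8120 6.8206 0.0000 0.0000 0.0000 0.0000 0.0000
k=8: j=0 S=36.0653 intr=54.6747 cont=54.3003 V=54.6747[EX]; j=1 S=45.9073 intr=44.8327 cont=44.4583 V=44.8327[EX]; j=2 S=58.4351 intr=32.3049 cont=31.9305 V=32.3049[EX]; j=3 S=74.3817 intr=16.3583 cont=15.9839 V=16.3583[EX]; j=4 S=94.6800 intr=0.0000 cont=3.4845 V=3.4845[hold]; j=5 S=120.5176 intr=0.0000 cont=0.0000 V=0.0000[hold]; j=6 S=153.4061 intr=0.0000 cont=0.0000 V=0.0000[hold]; j=7 S=195.2697 intr=0.0000 cont=0.0000 V=0.0000[hold]; j=8 S=248.5576 intr=0.0000 cont=0.0000 V=0.0000[hold]  S*(8)=74.3817
k=7: j=0 S=40.6898 intr=50.0502 cont=49.6758 V=50.0502[EX]; j=1 S=51.7938 intr=38.9462 cont=38.5718 V=38.9462[EX]; j=2 S=65.9280 intr=24.8120 cont=24.4376 V=24.8120[EX]; j=3 S=83.9194 intr=6.8206 cont=10.0471 V=10.0471[hold]; j=4 S=106.8204 intr=0.0000 cont=1.7802 V=1.7802[hold]; j=5 S=135.9711 intr=0.0000 cont=0.0000 V=0.0000[hold]; j=6 S=173.0767 intr=0.0000 cont=0.0000 V=0.0000[hold]; j=7 S=220.3083 intr=0.0000 cont=0.0000 V=0.0000[hold]  S*(7)=65.9280
k=6: j=0 S=45.9073 intr=44.8327 cont=44.4583 V=44.8327[EX]; j=1 S=58.4351 intr=32.3049 cont=31.9305 V=32.3049[EX]; j=2 S=74.3817 intr=16.3583 cont=17.5487 V=17.5487[hold]; j=3 S=94.6800 intr=0.0000 cont=5.9962 V=5.9962[hold]; j=4 S=120.5176 intr=0.0000 cont=0.9094 V=0.9094[hold]; j=5 S=153.4061 intr=0.0000 cont=0.0000 V=0.0000[hold]; j=6 S=195.2697 intr=0.0000 cont=0.0000 V=0.0000[hold]  S*(6)=58.4351
k=5: j=0 S=51.7938 intr=38.9462 cont=38.5718 V=38.9462[EX]; j=1 S=65.9280 intr=24.8120 cont=25.0149 V=25.0149[hold]; j=2 S=83.9194 intr=6.8206 cont=11.8733 V=11.8733[hold]; j=3 S=106.8204 intr=0.0000 cont=3.5044 V=3.5044[hold]; j=4 S=135.9711 intr=0.0000 cont=0.4646 V=0.4646[hold]; j=5 S=173.0767 intr=0.0000 cont=0.0000 V=0.0000[hold]  S*(5)=51.7938
k=4: j=0 S=58.4351 intr=32.3049 cont=32.0289 V=32.3049[EX]; j=1 S=74.3817 intr=16.3583 cont=18.5381 V=18.5381[hold]; j=2 S=94.6800 intr=0.0000 cont=7.7654 V=7.7654[hold]; j=3 S=120.5176 intr=0.0000 cont=2.0157 V=2.0157[hold]; j=4 S=153.4061 intr=0.0000 cont=0.2374 V=0.2374[hold]  S*(4)=58.4351
k=3: j=0 S=65.9280 intr=24.8120 cont=25.4947 V=25.4947[hold]; j=1 S=83.9194 intr=6.8206 cont=13.2369 V=13.2369[hold]; j=2 S=106.8204 intr=0.0000 cont=4.9448 V=4.9448[hold]; j=3 S=135.9711 intr=0.0000 cont=1.1449 V=1.1449[hold]  S*(3)=-
k=2: j=0 S=74.3817 intr=16.3583 cont=19.4445 V=19.4445[hold]; j=1 S=94.6800 intr=0.0000 cont=9.1606 V=9.1606[hold]; j=2 S=120.5176 intr=0.0000 cont=3.0814 V=3.0814[hold]  S*(2)=-
k=1: j=0 S=83.9194 intr=6.8206 cont=14.3766 V=14.3766[hold]; j=1 S=106.8204 intr=0.0000 cont=6.1744 V=6.1744[hold]  S*(1)=-
k=0: j=0 S=94.6800 intr=0.0000 cont=10.3393 V=10.3393[hold]  S*(0)=-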